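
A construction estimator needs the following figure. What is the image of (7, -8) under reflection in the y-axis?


Transformation: reflection
Original point: (7, -8)
Rule for reflection over the y-axis: (x, y) -> (-x, y)
Apply: (7, -8) -> (-7, -8)
(-7, -8)


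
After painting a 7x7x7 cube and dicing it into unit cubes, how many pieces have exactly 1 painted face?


Large cube: 7 x 7 x 7, cut into unit cubes.
n = 7, so n - 2 = 5
Cubes with 1 painted face lie in the interior of each face.
A cube has 6 faces; each contributes (n - 2)^2 = 25 such cubes.
Count = 6 * 25 = 150
150 unit cubes


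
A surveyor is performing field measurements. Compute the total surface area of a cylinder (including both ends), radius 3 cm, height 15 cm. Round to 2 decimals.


Shape: closed cylinder
Radius r = 3 cm, Height h = 15 cm
Formula: SA = 2*pi*r^2 + 2*pi*r*h = 2*pi*r*(r + h)
r + h = 18
2 * r * (r + h) = 2 * 3 * 18 = 108
SA = 108 * pi
SA = 339.29
339.29 cm^2


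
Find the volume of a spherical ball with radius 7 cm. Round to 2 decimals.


Shape: sphere
Radius r = 7 cm
Formula: V = (4/3) * pi * r^3
r^3 = 343
(4/3) * 343 = 457.333333
V = 457.333333 * pi
V = 1436.76
1436.76 cm^3


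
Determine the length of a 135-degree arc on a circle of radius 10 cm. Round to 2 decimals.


Shape: circular arc
Radius r = 10 cm, Angle = 135 degrees
Formula: L = (angle/360) * 2 * pi * r
2 * pi * r = 20 * pi
L = (135/360) * 20 * pi
L = 7.5 * pi
L = 23.56
23.56 cm


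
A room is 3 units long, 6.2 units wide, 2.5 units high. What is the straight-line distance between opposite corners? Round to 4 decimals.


Shape: rectangular box (space diagonal)
l = 3 units, w = 6.2 units, h = 2.5 units
Visualize: the diagonal of the base, then a right triangle with that diagonal and the height.
Formula: d = sqrt(l^2 + w^2 + h^2)
l^2 + w^2 + h^2 = 9 + 38.44 + 6.25 = 53.69
d = sqrt(53.69)
d = 7.3273
7.3273 units


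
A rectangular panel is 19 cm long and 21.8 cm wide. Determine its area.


Shape: rectangle
Length l = 19 cm, Width w = 21.8 cm
Formula: A = l * w
A = 19 * 21.8
A = 414.2
414.2 cm^2


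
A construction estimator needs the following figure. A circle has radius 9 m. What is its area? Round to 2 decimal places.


Shape: circle
Radius r = 9 m
Formula: A = pi * r^2
r^2 = 9^2 = 81
A = pi * 81
A = 254.47
254.47 m^2


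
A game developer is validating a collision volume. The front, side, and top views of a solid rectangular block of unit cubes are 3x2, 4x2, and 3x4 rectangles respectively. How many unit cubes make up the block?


Orthographic views of a solid rectangular block:
Front view 3 x 2 -> length = 3, height = 2
Side view 4 x 2 -> width = 4, height = 2 (consistent)
Top view 3 x 4 -> confirms length = 3, width = 4
The block is 3 x 4 x 2.
Total unit cubes = 3 * 4 * 2 = 24
24 unit cubes


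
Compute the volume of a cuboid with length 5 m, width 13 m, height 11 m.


Shape: rectangular prism
l = 5 m, w = 13 m, h = 11 m
Formula: V = l * w * h
V = 5 * 13 * 11
V = 65 * 11
V = 715
715 m^3


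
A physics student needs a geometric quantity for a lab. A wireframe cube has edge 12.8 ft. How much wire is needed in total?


Shape: cube
Side s = 12.8 ft
A cube has 12 edges, all equal.
Formula: total edge length = 12 * s
Total = 12 * 12.8
Total = 153.6
153.6 ft


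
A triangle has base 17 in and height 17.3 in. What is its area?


Shape: triangle
Base b = 17 in, Height h = 17.3 in
Formula: A = (1/2) * b * h
A = 0.5 * 17 * 17.3
A = 0.5 * 294.1
A = 147.05
147.05 in^2


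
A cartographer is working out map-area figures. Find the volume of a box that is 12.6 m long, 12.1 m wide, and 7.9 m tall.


Shape: rectangular prism
l = 12.6 m, w = 12.1 m, h = 7.9 m
Formula: V = l * w * h
V = 12.6 * 12.1 * 7.9
V = 152.46 * 7.9
V = 1204.434
1204.434 m^3


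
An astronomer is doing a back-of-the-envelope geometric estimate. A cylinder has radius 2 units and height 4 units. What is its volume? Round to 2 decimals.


Shape: cylinder
Radius r = 2 units, Height h = 4 units
Formula: V = pi * r^2 * h
r^2 = 4
V = pi * 4 * 4
V = 16 * pi
V = 50.27
50.27 units^3


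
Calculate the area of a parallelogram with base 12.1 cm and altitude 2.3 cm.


Shape: parallelogram
Base b = 12.1 cm, Height h = 2.3 cm
Formula: A = b * h
A = 12.1 * 2.3
A = 27.83
27.83 cm^2


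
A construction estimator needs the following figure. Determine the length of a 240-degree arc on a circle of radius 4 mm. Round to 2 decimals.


Shape: circular arc
Radius r = 4 mm, Angle = 240 degrees
Formula: L = (angle/360) * 2 * pi * r
2 * pi * r = 8 * pi
L = (240/360) * 8 * pi
L = 5.333333 * pi
L = 16.76
16.76 mm


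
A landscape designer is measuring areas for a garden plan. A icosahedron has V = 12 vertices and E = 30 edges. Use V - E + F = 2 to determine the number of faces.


Polyhedron: icosahedron
Euler's formula for convex polyhedra: V - E + F = 2
Given: V = 12 vertices and E = 30 edges
Solve for F:
F = 2 + E - V = 2 + 30 - 12 = 20
20 faces


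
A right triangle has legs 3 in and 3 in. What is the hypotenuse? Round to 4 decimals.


Shape: right triangle
Legs a = 3 in, b = 3 in
Formula: c = sqrt(a^2 + b^2)
a^2 = 9, b^2 = 9
a^2 + b^2 = 18
c = sqrt(18)
c = 4.2426
4.2426 in


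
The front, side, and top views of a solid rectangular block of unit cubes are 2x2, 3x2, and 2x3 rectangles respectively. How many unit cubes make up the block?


Orthographic views of a solid rectangular block:
Front view 2 x 2 -> length = 2, height = 2
Side view 3 x 2 -> width = 3, height = 2 (consistent)
Top view 2 x 3 -> confirms length = 2, width = 3
The block is 2 x 3 x 2.
Total unit cubes = 2 * 3 * 2 = 12
12 unit cubes


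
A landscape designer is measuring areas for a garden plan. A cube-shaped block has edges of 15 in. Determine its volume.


Shape: cube
Side s = 15 in
Formula: V = s^3
V = 15 * 15 * 15
V = 225 * 15
V = 3375
3375 in^3


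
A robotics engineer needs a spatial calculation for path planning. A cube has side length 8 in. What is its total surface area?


Shape: cube
Side s = 8 in
A cube has 6 square faces.
Formula: SA = 6 * s^2
s^2 = 64
SA = 6 * 64
SA = 384
384 in^2


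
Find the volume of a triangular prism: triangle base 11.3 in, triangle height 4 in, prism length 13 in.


Shape: triangular prism
Triangle base = 11.3 in, triangle height = 4 in, prism length L = 13 in
Formula: V = (1/2 * b * h_tri) * L
Cross-section area = 0.5 * 11.3 * 4 = 22.6
V = 22.6 * 13
V = 293.8
293.8 in^3


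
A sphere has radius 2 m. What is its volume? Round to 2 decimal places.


Shape: sphere
Radius r = 2 m
Formula: V = (4/3) * pi * r^3
r^3 = 8
(4/3) * 8 = 10.666667
V = 10.666667 * pi
V = 33.51
33.51 m^3


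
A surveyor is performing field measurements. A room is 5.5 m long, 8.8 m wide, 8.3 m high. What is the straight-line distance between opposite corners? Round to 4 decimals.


Shape: rectangular box (space diagonal)
l = 5.5 m, w = 8.8 m, h = 8.3 m
Visualize: the diagonal of the base, then a right triangle with that diagonal and the height.
Formula: d = sqrt(l^2 + w^2 + h^2)
l^2 + w^2 + h^2 = 30.25 + 77.44 + 68.89 = 176.58
d = sqrt(176.58)
d = 13.2883
13.2883 m


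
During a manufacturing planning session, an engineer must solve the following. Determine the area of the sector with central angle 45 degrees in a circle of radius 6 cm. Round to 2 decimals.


Shape: circular sector
Radius r = 6 cm, Angle = 45 degrees
Formula: A = (angle/360) * pi * r^2
r^2 = 36
Fraction of circle = 45/360
A = (45/360) * pi * 36
A = 4.5 * pi
A = 14.14
14.14 cm^2


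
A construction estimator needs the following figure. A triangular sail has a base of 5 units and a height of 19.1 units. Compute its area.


Shape: triangle
Base b = 5 units, Height h = 19.1 units
Formula: A = (1/2) * b * h
A = 0.5 * 5 * 19.1
A = 0.5 * 95.5
A = 47.75
47.75 units^2


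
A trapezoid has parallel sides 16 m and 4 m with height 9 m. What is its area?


Shape: trapezoid
Parallel sides a = 16 m, b = 4 m; Height h = 9 m
Formula: A = (a + b) * h / 2
a + b = 16 + 4 = 20
A = 20 * 9 / 2
A = 180 / 2
A = 90
90 m^2


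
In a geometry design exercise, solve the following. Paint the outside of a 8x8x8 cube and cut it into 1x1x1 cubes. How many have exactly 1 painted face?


Large cube: 8 x 8 x 8, cut into unit cubes.
n = 8, so n - 2 = 6
Cubes with 1 painted face lie in the interior of each face.
A cube has 6 faces; each contributes (n - 2)^2 = 36 such cubes.
Count = 6 * 36 = 216
216 unit cubes


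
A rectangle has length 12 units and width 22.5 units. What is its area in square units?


Shape: rectangle
Length l = 12 units, Width w = 22.5 units
Formula: A = l * w
A = 12 * 22.5
A = 270
270 units^2


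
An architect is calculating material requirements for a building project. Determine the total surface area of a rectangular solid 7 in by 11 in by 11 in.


Shape: rectangular prism
l = 7 in, w = 11 in, h = 11 in
Formula: SA = 2(lw + lh + wh)
lw = 77, lh = 77, wh = 121
lw + lh + wh = 275
SA = 2 * 275
SA = 550
550 in^2


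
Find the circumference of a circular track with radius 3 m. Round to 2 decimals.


Shape: circle
Radius r = 3 m
Formula: C = 2 * pi * r
C = 2 * pi * 3
C = 6 * pi
C = 18.85
18.85 m


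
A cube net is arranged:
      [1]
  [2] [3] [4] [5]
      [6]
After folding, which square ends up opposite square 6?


Net: cross layout. Take square 3 as the base (bottom).
Fold the four squares in the horizontal row up around 3: 2 -> left, 4 -> right, 5 wraps to the top.
Fold 1 and 6 up from 3: 1 -> back, 6 -> front.
Opposite pairs are therefore: (1, 6), (2, 4), (3, 5).
Face 6 is opposite face 1.
face 1


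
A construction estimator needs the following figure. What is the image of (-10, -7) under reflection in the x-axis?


Transformation: reflection
Original point: (-10, -7)
Rule for reflection over the x-axis: (x, y) -> (x, -y)
Apply: (-10, -7) -> (-10, 7)
(-10, 7)


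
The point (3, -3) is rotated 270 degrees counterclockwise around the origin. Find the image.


Transformation: rotation about the origin
Original point: (3, -3)
Rule for 270 deg counterclockwise: (x, y) -> (y, -x)
Apply: (3, -3) -> (-3, -3)
(-3, -3)


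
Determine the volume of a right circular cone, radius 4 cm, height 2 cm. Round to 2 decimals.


Shape: cone
Radius r = 4 cm, Height h = 2 cm
Formula: V = (1/3) * pi * r^2 * h
r^2 = 16
pi * r^2 * h = pi * 16 * 2 = 32 * pi
V = 32 * pi / 3
V = 33.51
33.51 cm^3


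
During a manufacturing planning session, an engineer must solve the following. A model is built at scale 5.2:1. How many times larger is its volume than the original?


Linear scale factor k = 5.2
Rule: under a linear scaling by k, volumes scale by k^3.
k^3 = 5.2 * 5.2 * 5.2
k^3 = 27.04 * 5.2
k^3 = 140.608
Volume scales by a factor of 140.608.
140.608 (dimensionless)


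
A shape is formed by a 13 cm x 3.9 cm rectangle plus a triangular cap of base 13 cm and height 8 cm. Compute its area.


Composite shape: rectangle + triangle
Rectangle area = 13 * 3.9 = 50.7
Triangle area = 0.5 * 13 * 8 = 52
Total = 50.7 + 52
Total = 102.7
102.7 cm^2


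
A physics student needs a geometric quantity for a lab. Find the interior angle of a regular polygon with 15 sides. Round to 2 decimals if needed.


Shape: regular pentadecagon (15 sides)
Formula: interior angle = (n - 2) * 180 / n
(n - 2) = 13
(n - 2) * 180 = 2340
angle = 2340 / 15
angle = 156
156 degrees


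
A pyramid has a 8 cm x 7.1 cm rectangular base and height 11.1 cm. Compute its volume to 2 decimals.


Shape: rectangular pyramid
Base: 8 cm x 7.1 cm, Height h = 11.1 cm
Formula: V = (1/3) * base_area * h
base_area = 8 * 7.1 = 56.8
base_area * h = 56.8 * 11.1 = 630.48
V = 630.48 / 3
V = 210.16
210.16 cm^3


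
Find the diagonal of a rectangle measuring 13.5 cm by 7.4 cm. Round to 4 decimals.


Shape: rectangle (diagonal via Pythagoras)
Sides: 13.5 cm and 7.4 cm
Formula: d = sqrt(l^2 + w^2)
l^2 = 182.25, w^2 = 54.76
l^2 + w^2 = 237.01
d = sqrt(237.01)
d = 15.3951
15.3951 cm


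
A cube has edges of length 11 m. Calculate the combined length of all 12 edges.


Shape: cube
Side s = 11 m
A cube has 12 edges, all equal.
Formula: total edge length = 12 * s
Total = 12 * 11
Total = 132
132 m


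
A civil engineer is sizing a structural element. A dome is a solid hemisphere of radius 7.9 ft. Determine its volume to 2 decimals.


Shape: hemisphere (half of a sphere)
Radius r = 7.9 ft
Formula: V = (1/2) * (4/3) * pi * r^3 = (2/3) * pi * r^3
r^3 = 493.039
(2/3) * 493.039 = 328.692667
V = 328.692667 * pi
V = 1032.62
1032.62 ft^3


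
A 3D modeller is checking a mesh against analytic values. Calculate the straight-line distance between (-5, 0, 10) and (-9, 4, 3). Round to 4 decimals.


3D distance between two points
P1 = (-5, 0, 10), P2 = (-9, 4, 3)
Formula: d = sqrt((x2-x1)^2 + (y2-y1)^2 + (z2-z1)^2)
dx = -9 - -5 = -4
dy = 4 - 0 = 4
dz = 3 - 10 = -7
dx^2 + dy^2 + dz^2 = 16 + 16 + 49 = 81
d = sqrt(81)
d = 9.0
9 units


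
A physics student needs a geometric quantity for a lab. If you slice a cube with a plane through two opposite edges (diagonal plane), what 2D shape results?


Solid: cube
Cutting plane: through two opposite edges (diagonal plane)
Visualize the intersection of the plane with the solid's surface.
The boundary of the cut region is a rectangle.
rectangle


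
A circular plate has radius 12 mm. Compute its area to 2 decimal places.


Shape: circle
Radius r = 12 mm
Formula: A = pi * r^2
r^2 = 12^2 = 144
A = pi * 144
A = 452.39
452.39 mm^2


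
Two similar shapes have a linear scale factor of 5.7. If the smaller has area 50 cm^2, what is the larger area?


Linear scale factor k = 5.7
Original area = 50 cm^2
Rule: under a linear scaling by k, areas scale by k^2.
k^2 = 5.7^2 = 32.49
New area = 50 * 32.49
New area = 1624.5
1624.5 cm^2


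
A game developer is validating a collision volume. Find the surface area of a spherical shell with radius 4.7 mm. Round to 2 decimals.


Shape: sphere
Radius r = 4.7 mm
Formula: SA = 4 * pi * r^2
r^2 = 22.09
SA = 4 * pi * 22.09
SA = 88.36 * pi
SA = 277.59
277.59 mm^2


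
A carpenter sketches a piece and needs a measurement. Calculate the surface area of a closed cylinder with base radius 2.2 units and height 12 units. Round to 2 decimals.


Shape: closed cylinder
Radius r = 2.2 units, Height h = 12 units
Formula: SA = 2*pi*r^2 + 2*pi*r*h = 2*pi*r*(r + h)
r + h = 14.2
2 * r * (r + h) = 2 * 2.2 * 14.2 = 62.48
SA = 62.48 * pi
SA = 196.29
196.29 units^2


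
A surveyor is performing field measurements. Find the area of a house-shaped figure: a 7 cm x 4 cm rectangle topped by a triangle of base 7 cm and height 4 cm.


Composite shape: rectangle + triangle
Rectangle area = 7 * 4 = 28
Triangle area = 0.5 * 7 * 4 = 14
Total = 28 + 14
Total = 42
42 cm^2


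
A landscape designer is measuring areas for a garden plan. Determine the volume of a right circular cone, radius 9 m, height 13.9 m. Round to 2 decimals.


Shape: cone
Radius r = 9 m, Height h = 13.9 m
Formula: V = (1/3) * pi * r^2 * h
r^2 = 81
pi * r^2 * h = pi * 81 * 13.9 = 1125.9 * pi
V = 1125.9 * pi / 3
V = 1179.04
1179.04 m^3


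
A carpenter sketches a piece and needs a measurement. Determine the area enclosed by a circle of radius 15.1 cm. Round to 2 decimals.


Shape: circle
Radius r = 15.1 cm
Formula: A = pi * r^2
r^2 = 15.1^2 = 228.01
A = pi * 228.01
A = 716.31
716.31 cm^2


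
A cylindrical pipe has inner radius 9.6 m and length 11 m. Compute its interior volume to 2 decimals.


Shape: cylinder
Radius r = 9.6 m, Height h = 11 m
Formula: V = pi * r^2 * h
r^2 = 92.16
V = pi * 92.16 * 11
V = 1013.76 * pi
V = 3184.82
3184.82 m^3


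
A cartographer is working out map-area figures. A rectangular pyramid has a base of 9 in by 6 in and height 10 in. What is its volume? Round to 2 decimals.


Shape: rectangular pyramid
Base: 9 in x 6 in, Height h = 10 in
Formula: V = (1/3) * base_area * h
base_area = 9 * 6 = 54
base_area * h = 54 * 10 = 540
V = 540 / 3
V = 180
180 in^3


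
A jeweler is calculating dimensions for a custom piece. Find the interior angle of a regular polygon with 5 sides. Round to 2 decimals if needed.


Shape: regular pentagon (5 sides)
Formula: interior angle = (n - 2) * 180 / n
(n - 2) = 3
(n - 2) * 180 = 540
angle = 540 / 5
angle = 108
108 degrees


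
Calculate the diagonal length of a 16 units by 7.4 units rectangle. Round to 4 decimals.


Shape: rectangle (diagonal via Pythagoras)
Sides: 16 units and 7.4 units
Formula: d = sqrt(l^2 + w^2)
l^2 = 256, w^2 = 54.76
l^2 + w^2 = 310.76
d = sqrt(310.76)
d = 17.6284
17.6284 units


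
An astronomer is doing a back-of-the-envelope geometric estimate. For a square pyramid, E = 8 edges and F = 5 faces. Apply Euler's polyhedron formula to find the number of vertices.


Polyhedron: square pyramid
Euler's formula for convex polyhedra: V - E + F = 2
Given: E = 8 edges and F = 5 faces
Solve for V:
V = 2 + E - F = 2 + 8 - 5 = 5
5 vertices


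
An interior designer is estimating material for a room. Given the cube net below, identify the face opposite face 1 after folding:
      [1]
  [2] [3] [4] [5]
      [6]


Net: cross layout. Take square 3 as the base (bottom).
Fold the four squares in the horizontal row up around 3: 2 -> left, 4 -> right, 5 wraps to the top.
Fold 1 and 6 up from 3: 1 -> back, 6 -> front.
Opposite pairs are therefore: (1, 6), (2, 4), (3, 5).
Face 1 is opposite face 6.
face 6


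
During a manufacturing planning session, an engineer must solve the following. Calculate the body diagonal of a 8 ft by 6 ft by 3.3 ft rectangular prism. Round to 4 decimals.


Shape: rectangular box (space diagonal)
l = 8 ft, w = 6 ft, h = 3.3 ft
Visualize: the diagonal of the base, then a right triangle with that diagonal and the height.
Formula: d = sqrt(l^2 + w^2 + h^2)
l^2 + w^2 + h^2 = 64 + 36 + 10.89 = 110.89
d = sqrt(110.89)
d = 10.5304
10.5304 ft


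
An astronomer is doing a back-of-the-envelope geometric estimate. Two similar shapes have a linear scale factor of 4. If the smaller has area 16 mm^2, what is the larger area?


Linear scale factor k = 4
Original area = 16 mm^2
Rule: under a linear scaling by k, areas scale by k^2.
k^2 = 4^2 = 16
New area = 16 * 16
New area = 256
256 mm^2


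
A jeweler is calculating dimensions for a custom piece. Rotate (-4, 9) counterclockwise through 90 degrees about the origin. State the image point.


Transformation: rotation about the origin
Original point: (-4, 9)
Rule for 90 deg counterclockwise: (x, y) -> (-y, x)
Apply: (-4, 9) -> (-9, -4)
(-9, -4)


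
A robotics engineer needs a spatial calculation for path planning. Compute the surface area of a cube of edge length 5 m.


Shape: cube
Side s = 5 m
A cube has 6 square faces.
Formula: SA = 6 * s^2
s^2 = 25
SA = 6 * 25
SA = 150
150 m^2


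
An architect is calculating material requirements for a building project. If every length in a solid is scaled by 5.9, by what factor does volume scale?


Linear scale factor k = 5.9
Rule: under a linear scaling by k, volumes scale by k^3.
k^3 = 5.9 * 5.9 * 5.9
k^3 = 34.81 * 5.9
k^3 = 205.379
Volume scales by a factor of 205.379.
205.379 (dimensionless)


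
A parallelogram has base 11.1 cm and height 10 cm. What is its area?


Shape: parallelogram
Base b = 11.1 cm, Height h = 10 cm
Formula: A = b * h
A = 11.1 * 10
A = 111
111 cm^2


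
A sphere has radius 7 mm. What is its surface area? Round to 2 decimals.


Shape: sphere
Radius r = 7 mm
Formula: SA = 4 * pi * r^2
r^2 = 49
SA = 4 * pi * 49
SA = 196 * pi
SA = 615.75
615.75 mm^2


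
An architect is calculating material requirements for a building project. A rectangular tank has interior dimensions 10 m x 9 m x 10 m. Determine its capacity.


Shape: rectangular prism
l = 10 m, w = 9 m, h = 10 m
Formula: V = l * w * h
V = 10 * 9 * 10
V = 90 * 10
V = 900
900 m^3


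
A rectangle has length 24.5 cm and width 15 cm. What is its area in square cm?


Shape: rectangle
Length l = 24.5 cm, Width w = 15 cm
Formula: A = l * w
A = 24.5 * 15
A = 367.5
367.5 cm^2


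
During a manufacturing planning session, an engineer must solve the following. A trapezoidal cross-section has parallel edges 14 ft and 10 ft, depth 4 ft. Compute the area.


Shape: trapezoid
Parallel sides a = 14 ft, b = 10 ft; Height h = 4 ft
Formula: A = (a + b) * h / 2
a + b = 14 + 10 = 24
A = 24 * 4 / 2
A = 96 / 2
A = 48
48 ft^2


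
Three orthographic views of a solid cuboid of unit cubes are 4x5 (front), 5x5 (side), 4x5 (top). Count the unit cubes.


Orthographic views of a solid rectangular block:
Front view 4 x 5 -> length = 4, height = 5
Side view 5 x 5 -> width = 5, height = 5 (consistent)
Top view 4 x 5 -> confirms length = 4, width = 5
The block is 4 x 5 x 5.
Total unit cubes = 4 * 5 * 5 = 100
100 unit cubes


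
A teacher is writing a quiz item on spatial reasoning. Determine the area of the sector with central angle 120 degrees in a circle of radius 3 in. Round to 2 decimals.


Shape: circular sector
Radius r = 3 in, Angle = 120 degrees
Formula: A = (angle/360) * pi * r^2
r^2 = 9
Fraction of circle = 120/360
A = (120/360) * pi * 9
A = 3 * pi
A = 9.42
9.42 in^2


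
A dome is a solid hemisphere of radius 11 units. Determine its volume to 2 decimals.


Shape: hemisphere (half of a sphere)
Radius r = 11 units
Formula: V = (1/2) * (4/3) * pi * r^3 = (2/3) * pi * r^3
r^3 = 1331
(2/3) * 1331 = 887.333333
V = 887.333333 * pi
V = 2787.64
2787.64 units^3


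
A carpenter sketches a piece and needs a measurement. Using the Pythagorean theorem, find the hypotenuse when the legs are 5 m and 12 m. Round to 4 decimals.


Shape: right triangle
Legs a = 5 m, b = 12 m
Formula: c = sqrt(a^2 + b^2)
a^2 = 25, b^2 = 144
a^2 + b^2 = 169
c = sqrt(169)
c = 13.0
13 m


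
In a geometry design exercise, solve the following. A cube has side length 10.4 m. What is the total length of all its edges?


Shape: cube
Side s = 10.4 m
A cube has 12 edges, all equal.
Formula: total edge length = 12 * s
Total = 12 * 10.4
Total = 124.8
124.8 m


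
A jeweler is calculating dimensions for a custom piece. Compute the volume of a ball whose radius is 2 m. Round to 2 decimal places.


Shape: sphere
Radius r = 2 m
Formula: V = (4/3) * pi * r^3
r^3 = 8
(4/3) * 8 = 10.666667
V = 10.666667 * pi
V = 33.51
33.51 m^3


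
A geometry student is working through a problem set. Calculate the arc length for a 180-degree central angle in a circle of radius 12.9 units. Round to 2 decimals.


Shape: circular arc
Radius r = 12.9 units, Angle = 180 degrees
Formula: L = (angle/360) * 2 * pi * r
2 * pi * r = 25.8 * pi
L = (180/360) * 25.8 * pi
L = 12.9 * pi
L = 40.53
40.53 units


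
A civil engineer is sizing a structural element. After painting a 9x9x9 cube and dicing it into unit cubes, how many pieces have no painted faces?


Large cube: 9 x 9 x 9, cut into unit cubes.
n = 9, so n - 2 = 7
Unpainted cubes form the interior (n - 2)^3 block.
(n - 2)^3 = 7^3 = 343
343 unit cubes


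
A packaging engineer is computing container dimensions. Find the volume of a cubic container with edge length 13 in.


Shape: cube
Side s = 13 in
Formula: V = s^3
V = 13 * 13 * 13
V = 169 * 13
V = 2197
2197 in^3


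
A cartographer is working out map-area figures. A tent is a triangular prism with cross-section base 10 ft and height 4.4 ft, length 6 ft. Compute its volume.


Shape: triangular prism
Triangle base = 10 ft, triangle height = 4.4 ft, prism length L = 6 ft
Formula: V = (1/2 * b * h_tri) * L
Cross-section area = 0.5 * 10 * 4.4 = 22
V = 22 * 6
V = 132
132 ft^3


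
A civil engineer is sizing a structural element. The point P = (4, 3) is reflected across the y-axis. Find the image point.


Transformation: reflection
Original point: (4, 3)
Rule for reflection over the y-axis: (x, y) -> (-x, y)
Apply: (4, 3) -> (-4, 3)
(-4, 3)


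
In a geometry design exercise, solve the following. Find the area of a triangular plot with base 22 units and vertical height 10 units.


Shape: triangle
Base b = 22 units, Height h = 10 units
Formula: A = (1/2) * b * h
A = 0.5 * 22 * 10
A = 0.5 * 220
A = 110
110 units^2


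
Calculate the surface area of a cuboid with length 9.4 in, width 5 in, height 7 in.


Shape: rectangular prism
l = 9.4 in, w = 5 in, h = 7 in
Formula: SA = 2(lw + lh + wh)
lw = 47, lh = 65.8, wh = 35
lw + lh + wh = 147.8
SA = 2 * 147.8
SA = 295.6
295.6 in^2


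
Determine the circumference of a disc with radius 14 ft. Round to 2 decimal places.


Shape: circle
Radius r = 14 ft
Formula: C = 2 * pi * r
C = 2 * pi * 14
C = 28 * pi
C = 87.96
87.96 ft


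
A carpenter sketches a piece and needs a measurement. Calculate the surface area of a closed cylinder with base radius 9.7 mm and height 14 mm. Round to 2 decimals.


Shape: closed cylinder
Radius r = 9.7 mm, Height h = 14 mm
Formula: SA = 2*pi*r^2 + 2*pi*r*h = 2*pi*r*(r + h)
r + h = 23.7
2 * r * (r + h) = 2 * 9.7 * 23.7 = 459.78
SA = 459.78 * pi
SA = 1444.44
1444.44 mm^2


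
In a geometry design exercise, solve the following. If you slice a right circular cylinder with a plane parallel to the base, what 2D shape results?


Solid: right circular cylinder
Cutting plane: parallel to the base
Visualize the intersection of the plane with the solid's surface.
The boundary of the cut region is a circle.
circle


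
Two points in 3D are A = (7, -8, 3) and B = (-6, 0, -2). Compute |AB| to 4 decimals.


3D distance between two points
P1 = (7, -8, 3), P2 = (-6, 0, -2)
Formula: d = sqrt((x2-x1)^2 + (y2-y1)^2 + (z2-z1)^2)
dx = -6 - 7 = -13
dy = 0 - -8 = 8
dz = -2 - 3 = -5
dx^2 + dy^2 + dz^2 = 169 + 64 + 25 = 258
d = sqrt(258)
d = 16.0624
16.0624 units


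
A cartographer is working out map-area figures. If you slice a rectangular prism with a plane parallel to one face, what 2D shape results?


Solid: rectangular prism
Cutting plane: parallel to one face
Visualize the intersection of the plane with the solid's surface.
The boundary of the cut region is a rectangle.
rectangle


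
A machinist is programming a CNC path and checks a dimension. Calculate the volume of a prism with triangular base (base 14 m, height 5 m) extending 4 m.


Shape: triangular prism
Triangle base = 14 m, triangle height = 5 m, prism length L = 4 m
Formula: V = (1/2 * b * h_tri) * L
Cross-section area = 0.5 * 14 * 5 = 35
V = 35 * 4
V = 140
140 m^3


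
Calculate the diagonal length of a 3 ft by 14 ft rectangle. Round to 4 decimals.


Shape: rectangle (diagonal via Pythagoras)
Sides: 3 ft and 14 ft
Formula: d = sqrt(l^2 + w^2)
l^2 = 9, w^2 = 196
l^2 + w^2 = 205
d = sqrt(205)
d = 14.3178
14.3178 ft


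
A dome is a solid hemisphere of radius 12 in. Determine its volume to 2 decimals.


Shape: hemisphere (half of a sphere)
Radius r = 12 in
Formula: V = (1/2) * (4/3) * pi * r^3 = (2/3) * pi * r^3
r^3 = 1728
(2/3) * 1728 = 1152
V = 1152 * pi
V = 3619.11
3619.11 in^3


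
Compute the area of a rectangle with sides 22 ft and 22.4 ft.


Shape: rectangle
Length l = 22 ft, Width w = 22.4 ft
Formula: A = l * w
A = 22 * 22.4
A = 492.8
492.8 ft^2


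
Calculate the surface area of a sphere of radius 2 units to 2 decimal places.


Shape: sphere
Radius r = 2 units
Formula: SA = 4 * pi * r^2
r^2 = 4
SA = 4 * pi * 4
SA = 16 * pi
SA = 50.27
50.27 units^2


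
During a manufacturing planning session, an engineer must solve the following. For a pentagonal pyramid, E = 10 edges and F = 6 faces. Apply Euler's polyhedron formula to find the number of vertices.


Polyhedron: pentagonal pyramid
Euler's formula for convex polyhedra: V - E + F = 2
Given: E = 10 edges and F = 6 faces
Solve for V:
V = 2 + E - F = 2 + 10 - 6 = 6
6 vertices


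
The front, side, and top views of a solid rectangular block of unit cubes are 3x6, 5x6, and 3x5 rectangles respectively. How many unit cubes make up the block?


Orthographic views of a solid rectangular block:
Front view 3 x 6 -> length = 3, height = 6
Side view 5 x 6 -> width = 5, height = 6 (consistent)
Top view 3 x 5 -> confirms length = 3, width = 5
The block is 3 x 5 x 6.
Total unit cubes = 3 * 5 * 6 = 90
90 unit cubes


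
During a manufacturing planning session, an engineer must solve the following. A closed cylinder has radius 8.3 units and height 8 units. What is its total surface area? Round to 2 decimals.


Shape: closed cylinder
Radius r = 8.3 units, Height h = 8 units
Formula: SA = 2*pi*r^2 + 2*pi*r*h = 2*pi*r*(r + h)
r + h = 16.3
2 * r * (r + h) = 2 * 8.3 * 16.3 = 270.58
SA = 270.58 * pi
SA = 850.05
850.05 units^2


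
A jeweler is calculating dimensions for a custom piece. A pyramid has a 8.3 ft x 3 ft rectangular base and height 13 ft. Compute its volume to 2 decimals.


Shape: rectangular pyramid
Base: 8.3 ft x 3 ft, Height h = 13 ft
Formula: V = (1/3) * base_area * h
base_area = 8.3 * 3 = 24.9
base_area * h = 24.9 * 13 = 323.7
V = 323.7 / 3
V = 107.9
107.9 ft^3


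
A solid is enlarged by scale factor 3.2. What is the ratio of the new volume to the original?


Linear scale factor k = 3.2
Rule: under a linear scaling by k, volumes scale by k^3.
k^3 = 3.2 * 3.2 * 3.2
k^3 = 10.24 * 3.2
k^3 = 32.768
Volume scales by a factor of 32.768.
32.768 (dimensionless)


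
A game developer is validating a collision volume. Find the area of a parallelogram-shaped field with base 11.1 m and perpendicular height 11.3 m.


Shape: parallelogram
Base b = 11.1 m, Height h = 11.3 m
Formula: A = b * h
A = 11.1 * 11.3
A = 125.43
125.43 m^2


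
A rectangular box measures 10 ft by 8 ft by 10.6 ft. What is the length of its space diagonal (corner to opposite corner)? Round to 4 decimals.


Shape: rectangular box (space diagonal)
l = 10 ft, w = 8 ft, h = 10.6 ft
Visualize: the diagonal of the base, then a right triangle with that diagonal and the height.
Formula: d = sqrt(l^2 + w^2 + h^2)
l^2 + w^2 + h^2 = 100 + 64 + 112.36 = 276.36
d = sqrt(276.36)
d = 16.6241
16.6241 ft


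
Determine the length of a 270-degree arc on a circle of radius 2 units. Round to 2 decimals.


Shape: circular arc
Radius r = 2 units, Angle = 270 degrees
Formula: L = (angle/360) * 2 * pi * r
2 * pi * r = 4 * pi
L = (270/360) * 4 * pi
L = 3 * pi
L = 9.42
9.42 units


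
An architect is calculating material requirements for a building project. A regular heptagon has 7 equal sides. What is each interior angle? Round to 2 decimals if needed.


Shape: regular heptagon (7 sides)
Formula: interior angle = (n - 2) * 180 / n
(n - 2) = 5
(n - 2) * 180 = 900
angle = 900 / 7
angle = 128.57
128.57 degrees


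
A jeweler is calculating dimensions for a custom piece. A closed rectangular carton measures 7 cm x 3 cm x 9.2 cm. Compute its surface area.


Shape: rectangular prism
l = 7 cm, w = 3 cm, h = 9.2 cm
Formula: SA = 2(lw + lh + wh)
lw = 21, lh = 64.4, wh = 27.6
lw + lh + wh = 113
SA = 2 * 113
SA = 226
226 cm^2


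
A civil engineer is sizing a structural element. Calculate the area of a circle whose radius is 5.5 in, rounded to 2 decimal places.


Shape: circle
Radius r = 5.5 in
Formula: A = pi * r^2
r^2 = 5.5^2 = 30.25
A = pi * 30.25
A = 95.03
95.03 in^2


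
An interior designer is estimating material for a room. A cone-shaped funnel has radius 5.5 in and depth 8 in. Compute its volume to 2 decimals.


Shape: cone
Radius r = 5.5 in, Height h = 8 in
Formula: V = (1/3) * pi * r^2 * h
r^2 = 30.25
pi * r^2 * h = pi * 30.25 * 8 = 242 * pi
V = 242 * pi / 3
V = 253.42
253.42 in^3


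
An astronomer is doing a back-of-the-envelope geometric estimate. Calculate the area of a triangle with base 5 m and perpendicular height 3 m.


Shape: triangle
Base b = 5 m, Height h = 3 m
Formula: A = (1/2) * b * h
A = 0.5 * 5 * 3
A = 0.5 * 15
A = 7.5
7.5 m^2


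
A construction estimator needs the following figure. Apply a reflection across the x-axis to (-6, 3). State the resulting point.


Transformation: reflection
Original point: (-6, 3)
Rule for reflection over the x-axis: (x, y) -> (x, -y)
Apply: (-6, 3) -> (-6, -3)
(-6, -3)


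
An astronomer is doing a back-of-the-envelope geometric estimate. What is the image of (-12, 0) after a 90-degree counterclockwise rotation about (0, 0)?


Transformation: rotation about the origin
Original point: (-12, 0)
Rule for 90 deg counterclockwise: (x, y) -> (-y, x)
Apply: (-12, 0) -> (0, -12)
(0, -12)


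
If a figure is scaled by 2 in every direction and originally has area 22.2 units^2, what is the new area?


Linear scale factor k = 2
Original area = 22.2 units^2
Rule: under a linear scaling by k, areas scale by k^2.
k^2 = 2^2 = 4
New area = 22.2 * 4
New area = 88.8
88.8 units^2


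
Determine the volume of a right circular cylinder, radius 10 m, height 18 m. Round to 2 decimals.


Shape: cylinder
Radius r = 10 m, Height h = 18 m
Formula: V = pi * r^2 * h
r^2 = 100
V = pi * 100 * 18
V = 1800 * pi
V = 5654.87
5654.87 m^3


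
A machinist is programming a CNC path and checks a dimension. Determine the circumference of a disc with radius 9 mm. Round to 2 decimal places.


Shape: circle
Radius r = 9 mm
Formula: C = 2 * pi * r
C = 2 * pi * 9
C = 18 * pi
C = 56.55
56.55 mm


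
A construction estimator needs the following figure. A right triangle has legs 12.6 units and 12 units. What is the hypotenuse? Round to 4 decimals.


Shape: right triangle
Legs a = 12.6 units, b = 12 units
Formula: c = sqrt(a^2 + b^2)
a^2 = 158.76, b^2 = 144
a^2 + b^2 = 302.76
c = sqrt(302.76)
c = 17.4
17.4 units


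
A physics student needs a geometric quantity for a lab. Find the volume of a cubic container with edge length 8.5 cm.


Shape: cube
Side s = 8.5 cm
Formula: V = s^3
V = 8.5 * 8.5 * 8.5
V = 72.25 * 8.5
V = 614.125
614.125 cm^3


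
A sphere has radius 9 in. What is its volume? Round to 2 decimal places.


Shape: sphere
Radius r = 9 in
Formula: V = (4/3) * pi * r^3
r^3 = 729
(4/3) * 729 = 972
V = 972 * pi
V = 3053.63
3053.63 in^3


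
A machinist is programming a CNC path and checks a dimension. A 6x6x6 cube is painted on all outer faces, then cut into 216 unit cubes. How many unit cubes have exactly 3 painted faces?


Large cube: 6 x 6 x 6, cut into unit cubes.
Cubes with 3 painted faces are at the corners. A cube always has 8 corners.
Count = 8
8 unit cubes


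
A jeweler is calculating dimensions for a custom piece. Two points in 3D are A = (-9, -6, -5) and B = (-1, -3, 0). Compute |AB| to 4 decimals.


3D distance between two points
P1 = (-9, -6, -5), P2 = (-1, -3, 0)
Formula: d = sqrt((x2-x1)^2 + (y2-y1)^2 + (z2-z1)^2)
dx = -1 - -9 = 8
dy = -3 - -6 = 3
dz = 0 - -5 = 5
dx^2 + dy^2 + dz^2 = 64 + 9 + 25 = 98
d = sqrt(98)
d = 9.8995
9.8995 units


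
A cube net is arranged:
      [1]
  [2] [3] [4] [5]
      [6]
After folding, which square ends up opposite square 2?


Net: cross layout. Take square 3 as the base (bottom).
Fold the four squares in the horizontal row up around 3: 2 -> left, 4 -> right, 5 wraps to the top.
Fold 1 and 6 up from 3: 1 -> back, 6 -> front.
Opposite pairs are therefore: (1, 6), (2, 4), (3, 5).
Face 2 is opposite face 4.
face 4


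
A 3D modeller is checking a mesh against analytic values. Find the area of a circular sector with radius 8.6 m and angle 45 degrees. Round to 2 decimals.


Shape: circular sector
Radius r = 8.6 m, Angle = 45 degrees
Formula: A = (angle/360) * pi * r^2
r^2 = 73.96
Fraction of circle = 45/360
A = (45/360) * pi * 73.96
A = 9.245 * pi
A = 29.04
29.04 m^2


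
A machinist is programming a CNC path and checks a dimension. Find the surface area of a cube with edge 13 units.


Shape: cube
Side s = 13 units
A cube has 6 square faces.
Formula: SA = 6 * s^2
s^2 = 169
SA = 6 * 169
SA = 1014
1014 units^2


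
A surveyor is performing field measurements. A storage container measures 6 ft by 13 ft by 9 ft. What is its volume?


Shape: rectangular prism
l = 6 ft, w = 13 ft, h = 9 ft
Formula: V = l * w * h
V = 6 * 13 * 9
V = 78 * 9
V = 702
702 ft^3


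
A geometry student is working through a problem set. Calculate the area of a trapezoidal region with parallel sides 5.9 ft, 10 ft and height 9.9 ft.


Shape: trapezoid
Parallel sides a = 5.9 ft, b = 10 ft; Height h = 9.9 ft
Formula: A = (a + b) * h / 2
a + b = 5.9 + 10 = 15.9
A = 15.9 * 9.9 / 2
A = 157.41 / 2
A = 78.705
78.705 ft^2


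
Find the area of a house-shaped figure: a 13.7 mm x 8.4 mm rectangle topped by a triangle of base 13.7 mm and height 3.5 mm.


Composite shape: rectangle + triangle
Rectangle area = 13.7 * 8.4 = 115.08
Triangle area = 0.5 * 13.7 * 3.5 = 23.975
Total = 115.08 + 23.975
Total = 139.055
139.055 mm^2


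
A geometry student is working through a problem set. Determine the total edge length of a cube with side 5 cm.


Shape: cube
Side s = 5 cm
A cube has 12 edges, all equal.
Formula: total edge length = 12 * s
Total = 12 * 5
Total = 60
60 cm


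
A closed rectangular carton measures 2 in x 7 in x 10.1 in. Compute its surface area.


Shape: rectangular prism
l = 2 in, w = 7 in, h = 10.1 in
Formula: SA = 2(lw + lh + wh)
lw = 14, lh = 20.2, wh = 70.7
lw + lh + wh = 104.9
SA = 2 * 104.9
SA = 209.8
209.8 in^2


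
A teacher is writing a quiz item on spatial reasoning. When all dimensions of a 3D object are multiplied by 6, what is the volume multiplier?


Linear scale factor k = 6
Rule: under a linear scaling by k, volumes scale by k^3.
k^3 = 6 * 6 * 6
k^3 = 36 * 6
k^3 = 216
Volume scales by a factor of 216.
216 (dimensionless)


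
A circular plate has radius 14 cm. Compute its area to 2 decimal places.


Shape: circle
Radius r = 14 cm
Formula: A = pi * r^2
r^2 = 14^2 = 196
A = pi * 196
A = 615.75
615.75 cm^2


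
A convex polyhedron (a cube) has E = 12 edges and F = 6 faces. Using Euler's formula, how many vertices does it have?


Polyhedron: cube
Euler's formula for convex polyhedra: V - E + F = 2
Given: E = 12 edges and F = 6 faces
Solve for V:
V = 2 + E - F = 2 + 12 - 6 = 8
8 vertices


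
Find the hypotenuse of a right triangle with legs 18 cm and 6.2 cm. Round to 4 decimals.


Shape: right triangle
Legs a = 18 cm, b = 6.2 cm
Formula: c = sqrt(a^2 + b^2)
a^2 = 324, b^2 = 38.44
a^2 + b^2 = 362.44
c = sqrt(362.44)
c = 19.0379
19.0379 cm


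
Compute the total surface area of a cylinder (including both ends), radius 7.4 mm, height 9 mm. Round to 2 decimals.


Shape: closed cylinder
Radius r = 7.4 mm, Height h = 9 mm
Formula: SA = 2*pi*r^2 + 2*pi*r*h = 2*pi*r*(r + h)
r + h = 16.4
2 * r * (r + h) = 2 * 7.4 * 16.4 = 242.72
SA = 242.72 * pi
SA = 762.53
762.53 mm^2


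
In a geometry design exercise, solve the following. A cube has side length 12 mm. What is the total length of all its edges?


Shape: cube
Side s = 12 mm
A cube has 12 edges, all equal.
Formula: total edge length = 12 * s
Total = 12 * 12
Total = 144
144 mm


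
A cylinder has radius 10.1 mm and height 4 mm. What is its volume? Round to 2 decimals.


Shape: cylinder
Radius r = 10.1 mm, Height h = 4 mm
Formula: V = pi * r^2 * h
r^2 = 102.01
V = pi * 102.01 * 4
V = 408.04 * pi
V = 1281.9
1281.9 mm^3


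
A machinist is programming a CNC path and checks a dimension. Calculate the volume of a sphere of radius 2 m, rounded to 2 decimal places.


Shape: sphere
Radius r = 2 m
Formula: V = (4/3) * pi * r^3
r^3 = 8
(4/3) * 8 = 10.666667
V = 10.666667 * pi
V = 33.51
33.51 m^3


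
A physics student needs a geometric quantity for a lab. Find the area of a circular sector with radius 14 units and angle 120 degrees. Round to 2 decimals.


Shape: circular sector
Radius r = 14 units, Angle = 120 degrees
Formula: A = (angle/360) * pi * r^2
r^2 = 196
Fraction of circle = 120/360
A = (120/360) * pi * 196
A = 65.333333 * pi
A = 205.25
205.25 units^2


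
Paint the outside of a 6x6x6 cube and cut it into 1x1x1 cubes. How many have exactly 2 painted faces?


Large cube: 6 x 6 x 6, cut into unit cubes.
n = 6, so n - 2 = 4
Cubes with 2 painted faces lie along the edges, excluding corners.
A cube has 12 edges; each contributes (n - 2) = 4 such cubes.
Count = 12 * 4 = 48
48 unit cubes
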